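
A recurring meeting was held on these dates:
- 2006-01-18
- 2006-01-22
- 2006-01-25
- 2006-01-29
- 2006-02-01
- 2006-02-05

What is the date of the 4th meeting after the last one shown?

Every event lands on a Wednesday or Sunday (gaps cycle 4, 3, 4, 3, 4).
So the schedule is: every Wednesday and Sunday.
The following Wednesday is 2006-02-08.
The following Sunday is 2006-02-12.
Next Wednesday: 2006-02-15.
Next Sunday: 2006-02-19.

2006-02-19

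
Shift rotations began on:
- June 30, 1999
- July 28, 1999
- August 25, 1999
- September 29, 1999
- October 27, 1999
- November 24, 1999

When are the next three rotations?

December 29, 1999; January 26, 2000; February 23, 2000

Every date is a Wednesday; gaps 28, 28, 35, 28, 28 days.
Each is the last Wednesday of its month (at least one falls on the 29th or later, ruling out '4th Wednesday').
December 1999 ends with Wednesday December 29, 1999.
Last Wednesday of January 2000: January 26, 2000.
February 2000 ends with Wednesday February 23, 2000.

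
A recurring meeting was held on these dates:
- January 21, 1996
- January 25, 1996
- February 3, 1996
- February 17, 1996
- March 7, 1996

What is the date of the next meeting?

March 31, 1996

The spacing grows by 5 each time: 4, 9, 14, 19 days.
Next gap: 24 days. March 7, 1996 + 24 days = March 31, 1996.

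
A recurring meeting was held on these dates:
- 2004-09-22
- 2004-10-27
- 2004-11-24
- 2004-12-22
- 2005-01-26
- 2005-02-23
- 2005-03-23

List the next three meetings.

2005-04-27, 2005-05-25, 2005-06-22

These are Wednesdays at 28- or 35-day spacing (35, 28, 28, 35, 28, 28).
The pattern: 4th Wednesday of the month.
April 2005 — 4th Wednesday is 2005-04-27.
May 2005 — 4th Wednesday is 2005-05-25.
June 2005 — 4th Wednesday is 2005-06-22.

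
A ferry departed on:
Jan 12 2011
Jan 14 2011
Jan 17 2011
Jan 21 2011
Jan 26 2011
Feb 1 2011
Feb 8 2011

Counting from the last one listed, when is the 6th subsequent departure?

Apr 12 2011

Gaps: 2, 3, 4, 5, 6, 7 days — each gap is 1 larger than the previous one.
Next gap: 8 days. Feb 8 2011 + 8 days = Feb 16 2011.
Next gap: 9 days. Feb 16 2011 + 9 days = Feb 25 2011.
Next gap: 10 days. Feb 25 2011 + 10 days = Mar 7 2011.
Next gap: 11 days. Mar 7 2011 + 11 days = Mar 18 2011.
Next gap: 12 days. Mar 18 2011 + 12 days = Mar 30 2011.
Next gap: 13 days. Mar 30 2011 + 13 days = Apr 12 2011.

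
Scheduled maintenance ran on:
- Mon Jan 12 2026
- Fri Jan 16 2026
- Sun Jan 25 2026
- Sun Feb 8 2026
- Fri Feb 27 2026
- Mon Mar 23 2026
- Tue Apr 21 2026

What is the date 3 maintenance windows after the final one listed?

Gaps: 4, 9, 14, 19, 24, 29 days — each gap is 5 larger than the previous one.
Next gap: 34 days. Tue Apr 21 2026 + 34 days = Mon May 25 2026.
Next gap: 39 days. Mon May 25 2026 + 39 days = Fri Jul 3 2026.
Next gap: 44 days. Fri Jul 3 2026 + 44 days = Sun Aug 16 2026.

Sun Aug 16 2026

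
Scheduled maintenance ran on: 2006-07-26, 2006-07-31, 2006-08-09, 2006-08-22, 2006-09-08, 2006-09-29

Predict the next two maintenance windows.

2006-10-24, 2006-11-22

Gaps: 5, 9, 13, 17, 21 days — each gap is 4 larger than the previous one.
Next gap: 25 days. 2006-09-29 + 25 days = 2006-10-24.
Next gap: 29 days. 2006-10-24 + 29 days = 2006-11-22.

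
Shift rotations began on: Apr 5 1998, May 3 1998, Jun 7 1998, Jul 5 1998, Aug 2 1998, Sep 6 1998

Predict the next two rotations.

Oct 4 1998, Nov 1 1998

These are Sundays at 28- or 35-day spacing (28, 35, 28, 28, 35).
The pattern: 1st Sunday of the month.
October 1998 — 1st Sunday is Oct 4 1998.
November 1998 — 1st Sunday is Nov 1 1998.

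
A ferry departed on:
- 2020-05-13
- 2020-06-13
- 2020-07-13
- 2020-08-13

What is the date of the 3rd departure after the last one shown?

Each date is the 13th; the gaps (31, 30, 31) track the month lengths.
The rule is the 13th of each month.
Next: September 2020 → 2020-09-13.
Next: October 2020 → 2020-10-13.
Next: November 2020 → 2020-11-13.

2020-11-13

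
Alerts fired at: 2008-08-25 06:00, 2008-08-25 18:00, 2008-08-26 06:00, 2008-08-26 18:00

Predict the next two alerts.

The interval is a steady 12 hours (12, 12, 12).
2008-08-26 18:00 + 12 h = 2008-08-27 06:00.
2008-08-27 06:00 + 12 h = 2008-08-27 18:00.

2008-08-27 06:00, 2008-08-27 18:00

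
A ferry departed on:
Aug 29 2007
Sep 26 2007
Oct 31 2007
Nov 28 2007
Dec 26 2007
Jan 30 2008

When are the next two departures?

Feb 27 2008, Mar 26 2008

Every date is a Wednesday; gaps 28, 35, 28, 28, 35 days.
Each is the last Wednesday of its month (at least one falls on the 29th or later, ruling out '4th Wednesday').
February 2008 ends with Wednesday Feb 27 2008.
Last Wednesday of March 2008: Mar 26 2008.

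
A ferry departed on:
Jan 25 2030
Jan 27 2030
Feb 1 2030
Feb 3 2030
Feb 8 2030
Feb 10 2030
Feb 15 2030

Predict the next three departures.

Feb 17 2030, Feb 22 2030, Feb 24 2030

Every event lands on a Friday or Sunday (gaps cycle 2, 5, 2, 5, 2, 5).
So the schedule is: every Friday and Sunday.
The following Sunday is Feb 17 2030.
Next Friday: Feb 22 2030.
Next Sunday: Feb 24 2030.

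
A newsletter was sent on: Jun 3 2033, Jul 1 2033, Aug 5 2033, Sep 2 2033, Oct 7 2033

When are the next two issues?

Nov 4 2033, Dec 2 2033

These are Fridays at 28- or 35-day spacing (28, 35, 28, 35).
The pattern: 1st Friday of the month.
November 2033 — 1st Friday is Nov 4 2033.
1st Friday of December 2033: Dec 2 2033.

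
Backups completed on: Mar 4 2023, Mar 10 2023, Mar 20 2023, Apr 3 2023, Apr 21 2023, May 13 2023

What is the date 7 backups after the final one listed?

Feb 3 2024

Gaps: 6, 10, 14, 18, 22 days — each gap is 4 larger than the previous one.
Next gap: 26 days. May 13 2023 + 26 days = Jun 8 2023.
Next gap: 30 days. Jun 8 2023 + 30 days = Jul 8 2023.
Next gap: 34 days. Jul 8 2023 + 34 days = Aug 11 2023.
Next gap: 38 days. Aug 11 2023 + 38 days = Sep 18 2023.
Next gap: 42 days. Sep 18 2023 + 42 days = Oct 30 2023.
Next gap: 46 days. Oct 30 2023 + 46 days = Dec 15 2023.
Next gap: 50 days. Dec 15 2023 + 50 days = Feb 3 2024.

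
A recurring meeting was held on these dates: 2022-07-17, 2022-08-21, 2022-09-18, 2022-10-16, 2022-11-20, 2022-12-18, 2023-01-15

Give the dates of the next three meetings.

2023-02-19, 2023-03-19, 2023-04-16

All dates are Sundays, 35, 28, 28, 35, 28, 28 days apart.
Specifically, the 3rd Sunday of each month.
3rd Sunday of February 2023: 2023-02-19.
March 2023 — 3rd Sunday is 2023-03-19.
3rd Sunday of April 2023: 2023-04-16.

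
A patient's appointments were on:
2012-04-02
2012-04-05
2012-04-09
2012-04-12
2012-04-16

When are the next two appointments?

Every event lands on a Monday or Thursday (gaps cycle 3, 4, 3, 4).
So the schedule is: every Monday and Thursday.
The following Thursday is 2012-04-19.
The following Monday is 2012-04-23.

2012-04-19, 2012-04-23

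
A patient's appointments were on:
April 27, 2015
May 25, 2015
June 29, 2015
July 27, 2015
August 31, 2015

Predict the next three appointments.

September 28, 2015; October 26, 2015; November 30, 2015

All Mondays; the gaps (28, 35, 28, 35) vary with month length.
This is the last Monday of each month.
Last Monday of September 2015: September 28, 2015.
Last Monday of October 2015: October 26, 2015.
Last Monday of November 2015: November 30, 2015.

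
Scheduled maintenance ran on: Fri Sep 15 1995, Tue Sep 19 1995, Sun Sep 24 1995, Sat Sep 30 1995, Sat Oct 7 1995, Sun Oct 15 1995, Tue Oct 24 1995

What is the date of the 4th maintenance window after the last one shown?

Sat Dec 9 1995

Gaps: 4, 5, 6, 7, 8, 9 days — each gap is 1 larger than the previous one.
Next gap: 10 days. Tue Oct 24 1995 + 10 days = Fri Nov 3 1995.
Next gap: 11 days. Fri Nov 3 1995 + 11 days = Tue Nov 14 1995.
Next gap: 12 days. Tue Nov 14 1995 + 12 days = Sun Nov 26 1995.
Next gap: 13 days. Sun Nov 26 1995 + 13 days = Sat Dec 9 1995.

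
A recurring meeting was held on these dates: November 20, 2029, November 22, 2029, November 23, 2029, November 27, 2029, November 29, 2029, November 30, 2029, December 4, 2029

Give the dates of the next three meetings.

December 6, 2029; December 7, 2029; December 11, 2029

Every event lands on a Tuesday or Thursday or Friday (gaps cycle 2, 1, 4, 2, 1, 4).
So the schedule is: every Tuesday, Thursday and Friday.
Next Thursday: December 6, 2029.
The following Friday is December 7, 2029.
The following Tuesday is December 11, 2029.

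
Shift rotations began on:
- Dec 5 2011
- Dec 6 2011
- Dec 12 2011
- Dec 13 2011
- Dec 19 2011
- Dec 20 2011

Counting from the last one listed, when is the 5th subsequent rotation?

Jan 9 2012

Gaps: 1, 6, 1, 6, 1 days — not constant, but cyclic with period 2.
The events fall on every Monday and Tuesday.
Next Monday: Dec 26 2011.
The following Tuesday is Dec 27 2011.
Next Monday: Jan 2 2012.
Next Tuesday: Jan 3 2012.
Next Monday: Jan 9 2012.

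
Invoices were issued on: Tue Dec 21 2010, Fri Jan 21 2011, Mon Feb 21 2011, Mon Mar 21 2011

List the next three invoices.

Gaps: 31, 31, 28 days — not constant. Every event is on the 21st of the month.
Pattern: the 21st of each month.
Next: April 2011 → Thu Apr 21 2011.
Next: May 2011 → Sat May 21 2011.
June 2011: Tue Jun 21 2011.

Thu Apr 21 2011, Sat May 21 2011, Tue Jun 21 2011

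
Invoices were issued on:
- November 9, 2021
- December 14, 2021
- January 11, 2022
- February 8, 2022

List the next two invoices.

March 8, 2022; April 12, 2022

Gaps: 35, 28, 28 days — a mix of 28 and 35. Every date is a Tuesday.
Each is the 2nd Tuesday of its month.
March 2022 — 2nd Tuesday is March 8, 2022.
2nd Tuesday of April 2022: April 12, 2022.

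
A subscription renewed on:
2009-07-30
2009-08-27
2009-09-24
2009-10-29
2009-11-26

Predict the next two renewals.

These are Thursdays with 28, 28, 35, 28-day gaps.
Each is the final Thursday of its month — 2009-07-30 is past the 28th, so '4th Thursday' doesn't fit.
December 2009 ends with Thursday 2009-12-31.
January 2010 ends with Thursday 2010-01-28.

2009-12-31, 2010-01-28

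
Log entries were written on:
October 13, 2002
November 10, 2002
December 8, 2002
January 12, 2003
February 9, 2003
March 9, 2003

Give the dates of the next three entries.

All dates are Sundays, 28, 28, 35, 28, 28 days apart.
Specifically, the 2nd Sunday of each month.
April 2003 — 2nd Sunday is April 13, 2003.
May 2003 — 2nd Sunday is May 11, 2003.
June 2003 — 2nd Sunday is June 8, 2003.

April 13, 2003; May 11, 2003; June 8, 2003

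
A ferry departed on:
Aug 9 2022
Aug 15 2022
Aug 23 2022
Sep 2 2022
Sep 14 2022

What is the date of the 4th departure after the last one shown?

Intervals are 6, 8, 10, 12 days — an arithmetic progression with common difference 2.
Next gap: 14 days. Sep 14 2022 + 14 days = Sep 28 2022.
Next gap: 16 days. Sep 28 2022 + 16 days = Oct 14 2022.
Next gap: 18 days. Oct 14 2022 + 18 days = Nov 1 2022.
Next gap: 20 days. Nov 1 2022 + 20 days = Nov 21 2022.

Nov 21 2022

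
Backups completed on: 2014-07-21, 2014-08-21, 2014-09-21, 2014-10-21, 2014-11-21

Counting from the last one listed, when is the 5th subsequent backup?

Each date is the 21st; the gaps (31, 31, 30, 31) track the month lengths.
The rule is the 21st of each month.
Next: December 2014 → 2014-12-21.
January 2015: 2015-01-21.
February 2015: 2015-02-21.
March 2015: 2015-03-21.
Next: April 2015 → 2015-04-21.

2015-04-21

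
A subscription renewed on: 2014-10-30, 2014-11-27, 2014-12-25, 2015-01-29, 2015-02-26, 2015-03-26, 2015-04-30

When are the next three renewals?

2015-05-28, 2015-06-25, 2015-07-30

Every date is a Thursday; gaps 28, 28, 35, 28, 28, 35 days.
Each is the last Thursday of its month (at least one falls on the 29th or later, ruling out '4th Thursday').
May 2015 ends with Thursday 2015-05-28.
June 2015 ends with Thursday 2015-06-25.
Last Thursday of July 2015: 2015-07-30.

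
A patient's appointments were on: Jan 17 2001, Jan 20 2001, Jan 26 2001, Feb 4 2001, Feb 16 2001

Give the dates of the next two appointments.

Mar 3 2001, Mar 21 2001

Gaps: 3, 6, 9, 12 days — each gap is 3 larger than the previous one.
Next gap: 15 days. Feb 16 2001 + 15 days = Mar 3 2001.
Next gap: 18 days. Mar 3 2001 + 18 days = Mar 21 2001.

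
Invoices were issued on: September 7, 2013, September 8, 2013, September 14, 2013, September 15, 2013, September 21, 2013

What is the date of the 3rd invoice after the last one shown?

Gaps: 1, 6, 1, 6 days — not constant, but cyclic with period 2.
The events fall on every Saturday and Sunday.
The following Sunday is September 22, 2013.
The following Saturday is September 28, 2013.
Next Sunday: September 29, 2013.

September 29, 2013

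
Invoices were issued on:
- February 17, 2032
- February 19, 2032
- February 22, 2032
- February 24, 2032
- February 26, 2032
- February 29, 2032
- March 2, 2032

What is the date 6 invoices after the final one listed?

The gap pattern 2, 3, 2, 2, 3, 2 repeats every 3 events.
These are the Tuesdays, Thursdays and Sundays of each week.
Next Thursday: March 4, 2032.
Next Sunday: March 7, 2032.
The following Tuesday is March 9, 2032.
The following Thursday is March 11, 2032.
Next Sunday: March 14, 2032.
The following Tuesday is March 16, 2032.

March 16, 2032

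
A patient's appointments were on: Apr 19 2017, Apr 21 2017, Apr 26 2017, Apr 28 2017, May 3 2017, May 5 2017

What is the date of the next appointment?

Every event lands on a Wednesday or Friday (gaps cycle 2, 5, 2, 5, 2).
So the schedule is: every Wednesday and Friday.
Next Wednesday: May 10 2017.

May 10 2017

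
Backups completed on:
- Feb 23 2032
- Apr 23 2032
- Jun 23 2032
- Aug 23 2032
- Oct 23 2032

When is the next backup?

Gaps: 60, 61, 61, 61 days — not constant. Every event is on the 23rd of the month.
Pattern: the 23rd of every 2 months.
December 2032: Dec 23 2032.

Dec 23 2032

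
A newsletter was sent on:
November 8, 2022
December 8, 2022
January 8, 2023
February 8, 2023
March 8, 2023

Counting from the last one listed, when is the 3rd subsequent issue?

Each date is the 8th; the gaps (30, 31, 31, 28) track the month lengths.
The rule is the 8th of each month.
April 2023: April 8, 2023.
Next: May 2023 → May 8, 2023.
Next: June 2023 → June 8, 2023.

June 8, 2023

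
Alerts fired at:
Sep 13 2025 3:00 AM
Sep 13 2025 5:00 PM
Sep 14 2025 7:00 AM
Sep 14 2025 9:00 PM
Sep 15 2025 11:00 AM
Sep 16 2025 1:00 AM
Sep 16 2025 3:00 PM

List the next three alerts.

Sep 17 2025 5:00 AM, Sep 17 2025 7:00 PM, Sep 18 2025 9:00 AM

Gaps: 14, 14, 14, 14, 14, 14 hours — each event is 14 hours after the previous one.
Sep 16 2025 3:00 PM + 14 h = Sep 17 2025 5:00 AM.
Sep 17 2025 5:00 AM + 14 h = Sep 17 2025 7:00 PM.
Sep 17 2025 7:00 PM + 14 h = Sep 18 2025 9:00 AM.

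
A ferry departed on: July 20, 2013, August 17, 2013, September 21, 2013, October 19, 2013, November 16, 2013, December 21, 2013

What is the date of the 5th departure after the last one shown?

All dates are Saturdays, 28, 35, 28, 28, 35 days apart.
Specifically, the 3rd Saturday of each month.
3rd Saturday of January 2014: January 18, 2014.
3rd Saturday of February 2014: February 15, 2014.
March 2014 — 3rd Saturday is March 15, 2014.
April 2014 — 3rd Saturday is April 19, 2014.
May 2014 — 3rd Saturday is May 17, 2014.

May 17, 2014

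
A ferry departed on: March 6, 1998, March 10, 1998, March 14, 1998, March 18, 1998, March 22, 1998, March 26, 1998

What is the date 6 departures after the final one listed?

April 19, 1998

The spacing is 4, 4, 4, 4, 4 days — always 4 days.
March 26, 1998 + 4 days = March 30, 1998.
March 30, 1998 + 4 days = April 3, 1998.
April 3, 1998 + 4 days = April 7, 1998.
April 7, 1998 + 4 days = April 11, 1998.
April 11, 1998 + 4 days = April 15, 1998.
April 15, 1998 + 4 days = April 19, 1998.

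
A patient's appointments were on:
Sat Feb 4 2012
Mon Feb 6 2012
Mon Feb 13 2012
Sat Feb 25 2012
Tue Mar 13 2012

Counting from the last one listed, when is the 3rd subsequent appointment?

Sat Jun 2 2012

Intervals are 2, 7, 12, 17 days — an arithmetic progression with common difference 5.
Next gap: 22 days. Tue Mar 13 2012 + 22 days = Wed Apr 4 2012.
Next gap: 27 days. Wed Apr 4 2012 + 27 days = Tue May 1 2012.
Next gap: 32 days. Tue May 1 2012 + 32 days = Sat Jun 2 2012.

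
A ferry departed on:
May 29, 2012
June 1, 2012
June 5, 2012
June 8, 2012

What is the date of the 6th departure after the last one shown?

Every event lands on a Tuesday or Friday (gaps cycle 3, 4, 3).
So the schedule is: every Tuesday and Friday.
Next Tuesday: June 12, 2012.
The following Friday is June 15, 2012.
The following Tuesday is June 19, 2012.
The following Friday is June 22, 2012.
Next Tuesday: June 26, 2012.
The following Friday is June 29, 2012.

June 29, 2012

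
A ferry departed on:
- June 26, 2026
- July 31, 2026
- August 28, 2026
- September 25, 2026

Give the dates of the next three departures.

October 30, 2026; November 27, 2026; December 25, 2026

Every date is a Friday; gaps 35, 28, 28 days.
Each is the last Friday of its month (at least one falls on the 29th or later, ruling out '4th Friday').
October 2026 ends with Friday October 30, 2026.
November 2026 ends with Friday November 27, 2026.
December 2026 ends with Friday December 25, 2026.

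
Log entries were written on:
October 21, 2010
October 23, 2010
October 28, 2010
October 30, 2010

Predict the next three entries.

November 4, 2010; November 6, 2010; November 11, 2010

The gap pattern 2, 5, 2 repeats every 2 events.
These are the Thursdays and Saturdays of each week.
Next Thursday: November 4, 2010.
Next Saturday: November 6, 2010.
Next Thursday: November 11, 2010.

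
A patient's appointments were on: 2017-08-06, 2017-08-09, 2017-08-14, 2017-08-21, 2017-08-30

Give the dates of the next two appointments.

2017-09-10, 2017-09-23

Intervals are 3, 5, 7, 9 days — an arithmetic progression with common difference 2.
Next gap: 11 days. 2017-08-30 + 11 days = 2017-09-10.
Next gap: 13 days. 2017-09-10 + 13 days = 2017-09-23.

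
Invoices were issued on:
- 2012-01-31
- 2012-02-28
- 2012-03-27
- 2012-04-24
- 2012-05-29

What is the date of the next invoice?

All Tuesdays; the gaps (28, 28, 28, 35) vary with month length.
This is the last Tuesday of each month.
Last Tuesday of June 2012: 2012-06-26.

2012-06-26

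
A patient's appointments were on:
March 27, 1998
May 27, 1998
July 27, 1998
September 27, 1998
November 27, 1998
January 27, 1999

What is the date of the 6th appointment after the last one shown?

January 27, 2000

The day-of-month is always 27 (61, 61, 62, 61, 61 days between events).
So this recurs on the 27th of every 2 months.
Next: March 1999 → March 27, 1999.
Next: May 1999 → May 27, 1999.
July 1999: July 27, 1999.
Next: September 1999 → September 27, 1999.
November 1999: November 27, 1999.
Next: January 2000 → January 27, 2000.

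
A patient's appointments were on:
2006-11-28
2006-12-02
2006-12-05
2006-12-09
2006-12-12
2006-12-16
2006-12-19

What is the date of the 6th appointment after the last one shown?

Gaps: 4, 3, 4, 3, 4, 3 days — not constant, but cyclic with period 2.
The events fall on every Tuesday and Saturday.
The following Saturday is 2006-12-23.
Next Tuesday: 2006-12-26.
The following Saturday is 2006-12-30.
The following Tuesday is 2007-01-02.
Next Saturday: 2007-01-06.
Next Tuesday: 2007-01-09.

2007-01-09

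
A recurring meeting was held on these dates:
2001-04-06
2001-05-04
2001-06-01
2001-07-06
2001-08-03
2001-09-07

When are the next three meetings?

These are Fridays at 28- or 35-day spacing (28, 28, 35, 28, 35).
The pattern: 1st Friday of the month.
October 2001 — 1st Friday is 2001-10-05.
November 2001 — 1st Friday is 2001-11-02.
1st Friday of December 2001: 2001-12-07.

2001-10-05, 2001-11-02, 2001-12-07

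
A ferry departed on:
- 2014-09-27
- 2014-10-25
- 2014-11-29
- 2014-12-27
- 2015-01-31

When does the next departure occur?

2015-02-28

All Saturdays; the gaps (28, 35, 28, 35) vary with month length.
This is the last Saturday of each month.
February 2015 ends with Saturday 2015-02-28.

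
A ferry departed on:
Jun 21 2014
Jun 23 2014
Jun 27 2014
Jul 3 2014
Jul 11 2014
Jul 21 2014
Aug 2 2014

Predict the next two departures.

Aug 16 2014, Sep 1 2014

The spacing grows by 2 each time: 2, 4, 6, 8, 10, 12 days.
Next gap: 14 days. Aug 2 2014 + 14 days = Aug 16 2014.
Next gap: 16 days. Aug 16 2014 + 16 days = Sep 1 2014.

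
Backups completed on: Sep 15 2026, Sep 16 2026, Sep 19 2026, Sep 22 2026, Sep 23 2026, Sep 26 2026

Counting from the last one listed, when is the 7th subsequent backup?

The gap pattern 1, 3, 3, 1, 3 repeats every 3 events.
These are the Tuesdays, Wednesdays and Saturdays of each week.
Next Tuesday: Sep 29 2026.
The following Wednesday is Sep 30 2026.
The following Saturday is Oct 3 2026.
The following Tuesday is Oct 6 2026.
Next Wednesday: Oct 7 2026.
The following Saturday is Oct 10 2026.
The following Tuesday is Oct 13 2026.

Oct 13 2026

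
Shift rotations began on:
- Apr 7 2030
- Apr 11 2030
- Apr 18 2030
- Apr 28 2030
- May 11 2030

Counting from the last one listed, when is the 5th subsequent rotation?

Aug 29 2030

Gaps: 4, 7, 10, 13 days — each gap is 3 larger than the previous one.
Next gap: 16 days. May 11 2030 + 16 days = May 27 2030.
Next gap: 19 days. May 27 2030 + 19 days = Jun 15 2030.
Next gap: 22 days. Jun 15 2030 + 22 days = Jul 7 2030.
Next gap: 25 days. Jul 7 2030 + 25 days = Aug 1 2030.
Next gap: 28 days. Aug 1 2030 + 28 days = Aug 29 2030.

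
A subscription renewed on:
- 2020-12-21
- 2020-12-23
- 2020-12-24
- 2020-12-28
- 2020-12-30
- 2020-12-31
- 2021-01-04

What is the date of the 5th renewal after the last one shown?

Every event lands on a Monday or Wednesday or Thursday (gaps cycle 2, 1, 4, 2, 1, 4).
So the schedule is: every Monday, Wednesday and Thursday.
Next Wednesday: 2021-01-06.
Next Thursday: 2021-01-07.
The following Monday is 2021-01-11.
Next Wednesday: 2021-01-13.
Next Thursday: 2021-01-14.

2021-01-14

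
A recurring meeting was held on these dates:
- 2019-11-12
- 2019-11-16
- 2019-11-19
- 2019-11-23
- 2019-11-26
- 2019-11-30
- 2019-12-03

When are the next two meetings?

Gaps: 4, 3, 4, 3, 4, 3 days — not constant, but cyclic with period 2.
The events fall on every Tuesday and Saturday.
Next Saturday: 2019-12-07.
The following Tuesday is 2019-12-10.

2019-12-07, 2019-12-10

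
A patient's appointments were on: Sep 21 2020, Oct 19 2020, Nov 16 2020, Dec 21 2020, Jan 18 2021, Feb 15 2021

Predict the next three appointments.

Mar 15 2021, Apr 19 2021, May 17 2021

Gaps: 28, 28, 35, 28, 28 days — a mix of 28 and 35. Every date is a Monday.
Each is the 3rd Monday of its month.
March 2021 — 3rd Monday is Mar 15 2021.
3rd Monday of April 2021: Apr 19 2021.
May 2021 — 3rd Monday is May 17 2021.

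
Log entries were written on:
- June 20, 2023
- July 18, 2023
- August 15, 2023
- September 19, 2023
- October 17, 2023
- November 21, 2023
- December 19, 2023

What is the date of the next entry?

These are Tuesdays at 28- or 35-day spacing (28, 28, 35, 28, 35, 28).
The pattern: 3rd Tuesday of the month.
3rd Tuesday of January 2024: January 16, 2024.

January 16, 2024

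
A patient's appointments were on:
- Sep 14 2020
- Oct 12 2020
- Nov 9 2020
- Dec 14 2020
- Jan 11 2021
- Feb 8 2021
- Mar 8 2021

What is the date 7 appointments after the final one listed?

Oct 11 2021

Gaps: 28, 28, 35, 28, 28, 28 days — a mix of 28 and 35. Every date is a Monday.
Each is the 2nd Monday of its month.
2nd Monday of April 2021: Apr 12 2021.
2nd Monday of May 2021: May 10 2021.
2nd Monday of June 2021: Jun 14 2021.
July 2021 — 2nd Monday is Jul 12 2021.
August 2021 — 2nd Monday is Aug 9 2021.
September 2021 — 2nd Monday is Sep 13 2021.
October 2021 — 2nd Monday is Oct 11 2021.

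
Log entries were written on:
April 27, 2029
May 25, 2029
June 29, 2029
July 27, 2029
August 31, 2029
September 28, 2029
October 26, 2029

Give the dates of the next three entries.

These are Fridays with 28, 35, 28, 35, 28, 28-day gaps.
Each is the final Friday of its month — June 29, 2029 is past the 28th, so '4th Friday' doesn't fit.
November 2029 ends with Friday November 30, 2029.
Last Friday of December 2029: December 28, 2029.
January 2030 ends with Friday January 25, 2030.

November 30, 2029; December 28, 2029; January 25, 2030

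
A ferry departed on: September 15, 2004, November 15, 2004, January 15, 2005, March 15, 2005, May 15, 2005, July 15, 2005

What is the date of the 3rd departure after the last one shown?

January 15, 2006

The day-of-month is always 15 (61, 61, 59, 61, 61 days between events).
So this recurs on the 15th of every 2 months.
September 2005: September 15, 2005.
Next: November 2005 → November 15, 2005.
January 2006: January 15, 2006.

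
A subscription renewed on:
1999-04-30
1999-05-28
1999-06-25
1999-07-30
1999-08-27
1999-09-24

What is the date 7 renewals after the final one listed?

All Fridays; the gaps (28, 28, 35, 28, 28) vary with month length.
This is the last Friday of each month.
Last Friday of October 1999: 1999-10-29.
Last Friday of November 1999: 1999-11-26.
December 1999 ends with Friday 1999-12-31.
January 2000 ends with Friday 2000-01-28.
Last Friday of February 2000: 2000-02-25.
Last Friday of March 2000: 2000-03-31.
April 2000 ends with Friday 2000-04-28.

2000-04-28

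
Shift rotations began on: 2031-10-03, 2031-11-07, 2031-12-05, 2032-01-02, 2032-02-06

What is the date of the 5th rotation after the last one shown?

2032-07-02

All dates are Fridays, 35, 28, 28, 35 days apart.
Specifically, the 1st Friday of each month.
March 2032 — 1st Friday is 2032-03-05.
1st Friday of April 2032: 2032-04-02.
1st Friday of May 2032: 2032-05-07.
June 2032 — 1st Friday is 2032-06-04.
July 2032 — 1st Friday is 2032-07-02.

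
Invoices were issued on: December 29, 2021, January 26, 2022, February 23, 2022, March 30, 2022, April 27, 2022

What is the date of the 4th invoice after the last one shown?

August 31, 2022

Every date is a Wednesday; gaps 28, 28, 35, 28 days.
Each is the last Wednesday of its month (at least one falls on the 29th or later, ruling out '4th Wednesday').
Last Wednesday of May 2022: May 25, 2022.
Last Wednesday of June 2022: June 29, 2022.
Last Wednesday of July 2022: July 27, 2022.
Last Wednesday of August 2022: August 31, 2022.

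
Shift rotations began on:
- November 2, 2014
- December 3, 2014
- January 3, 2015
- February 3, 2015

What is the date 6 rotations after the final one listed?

August 8, 2015

Every event comes 31 days after the last (31, 31, 31).
February 3, 2015 + 31 days = March 6, 2015.
March 6, 2015 + 31 days = April 6, 2015.
April 6, 2015 + 31 days = May 7, 2015.
May 7, 2015 + 31 days = June 7, 2015.
June 7, 2015 + 31 days = July 8, 2015.
July 8, 2015 + 31 days = August 8, 2015.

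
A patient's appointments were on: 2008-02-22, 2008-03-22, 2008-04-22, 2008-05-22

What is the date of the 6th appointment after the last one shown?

Each date is the 22nd; the gaps (29, 31, 30) track the month lengths.
The rule is the 22nd of each month.
June 2008: 2008-06-22.
July 2008: 2008-07-22.
August 2008: 2008-08-22.
Next: September 2008 → 2008-09-22.
Next: October 2008 → 2008-10-22.
Next: November 2008 → 2008-11-22.

2008-11-22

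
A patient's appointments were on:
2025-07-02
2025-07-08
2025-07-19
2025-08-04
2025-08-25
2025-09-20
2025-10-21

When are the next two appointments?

Intervals are 6, 11, 16, 21, 26, 31 days — an arithmetic progression with common difference 5.
Next gap: 36 days. 2025-10-21 + 36 days = 2025-11-26.
Next gap: 41 days. 2025-11-26 + 41 days = 2026-01-06.

2025-11-26, 2026-01-06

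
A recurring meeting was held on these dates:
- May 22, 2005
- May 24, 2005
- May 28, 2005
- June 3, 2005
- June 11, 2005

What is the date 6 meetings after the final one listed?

September 9, 2005

Intervals are 2, 4, 6, 8 days — an arithmetic progression with common difference 2.
Next gap: 10 days. June 11, 2005 + 10 days = June 21, 2005.
Next gap: 12 days. June 21, 2005 + 12 days = July 3, 2005.
Next gap: 14 days. July 3, 2005 + 14 days = July 17, 2005.
Next gap: 16 days. July 17, 2005 + 16 days = August 2, 2005.
Next gap: 18 days. August 2, 2005 + 18 days = August 20, 2005.
Next gap: 20 days. August 20, 2005 + 20 days = September 9, 2005.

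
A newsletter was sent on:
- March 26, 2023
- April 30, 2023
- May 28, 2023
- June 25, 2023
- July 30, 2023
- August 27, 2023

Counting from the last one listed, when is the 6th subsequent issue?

All Sundays; the gaps (35, 28, 28, 35, 28) vary with month length.
This is the last Sunday of each month.
Last Sunday of September 2023: September 24, 2023.
October 2023 ends with Sunday October 29, 2023.
November 2023 ends with Sunday November 26, 2023.
Last Sunday of December 2023: December 31, 2023.
Last Sunday of January 2024: January 28, 2024.
February 2024 ends with Sunday February 25, 2024.

February 25, 2024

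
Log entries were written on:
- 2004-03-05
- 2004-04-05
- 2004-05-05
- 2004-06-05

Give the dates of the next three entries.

Each date is the 5th; the gaps (31, 30, 31) track the month lengths.
The rule is the 5th of each month.
July 2004: 2004-07-05.
Next: August 2004 → 2004-08-05.
Next: September 2004 → 2004-09-05.

2004-07-05, 2004-08-05, 2004-09-05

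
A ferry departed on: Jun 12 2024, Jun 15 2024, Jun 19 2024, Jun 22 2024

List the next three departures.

Every event lands on a Wednesday or Saturday (gaps cycle 3, 4, 3).
So the schedule is: every Wednesday and Saturday.
Next Wednesday: Jun 26 2024.
Next Saturday: Jun 29 2024.
The following Wednesday is Jul 3 2024.

Jun 26 2024, Jun 29 2024, Jul 3 2024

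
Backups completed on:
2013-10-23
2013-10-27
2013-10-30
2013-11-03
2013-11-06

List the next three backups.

Gaps: 4, 3, 4, 3 days — not constant, but cyclic with period 2.
The events fall on every Wednesday and Sunday.
The following Sunday is 2013-11-10.
Next Wednesday: 2013-11-13.
Next Sunday: 2013-11-17.

2013-11-10, 2013-11-13, 2013-11-17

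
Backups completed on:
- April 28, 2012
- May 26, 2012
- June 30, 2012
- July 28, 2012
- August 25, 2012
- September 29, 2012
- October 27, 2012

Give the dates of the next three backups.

Every date is a Saturday; gaps 28, 35, 28, 28, 35, 28 days.
Each is the last Saturday of its month (at least one falls on the 29th or later, ruling out '4th Saturday').
Last Saturday of November 2012: November 24, 2012.
Last Saturday of December 2012: December 29, 2012.
Last Saturday of January 2013: January 26, 2013.

November 24, 2012; December 29, 2012; January 26, 2013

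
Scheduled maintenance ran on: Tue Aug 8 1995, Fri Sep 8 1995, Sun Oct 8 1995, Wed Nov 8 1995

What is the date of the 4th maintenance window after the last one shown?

The day-of-month is always 8 (31, 30, 31 days between events).
So this recurs on the 8th of each month.
December 1995: Fri Dec 8 1995.
Next: January 1996 → Mon Jan 8 1996.
Next: February 1996 → Thu Feb 8 1996.
March 1996: Fri Mar 8 1996.

Fri Mar 8 1996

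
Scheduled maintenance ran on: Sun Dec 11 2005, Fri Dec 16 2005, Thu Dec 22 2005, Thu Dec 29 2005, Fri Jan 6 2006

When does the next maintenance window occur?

Sun Jan 15 2006

The spacing grows by 1 each time: 5, 6, 7, 8 days.
Next gap: 9 days. Fri Jan 6 2006 + 9 days = Sun Jan 15 2006.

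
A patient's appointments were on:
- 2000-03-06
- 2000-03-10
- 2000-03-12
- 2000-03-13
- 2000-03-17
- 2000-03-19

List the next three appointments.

2000-03-20, 2000-03-24, 2000-03-26

Gaps: 4, 2, 1, 4, 2 days — not constant, but cyclic with period 3.
The events fall on every Monday, Friday and Sunday.
Next Monday: 2000-03-20.
The following Friday is 2000-03-24.
The following Sunday is 2000-03-26.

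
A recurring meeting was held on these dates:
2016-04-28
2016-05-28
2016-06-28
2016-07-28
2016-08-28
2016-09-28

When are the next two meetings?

2016-10-28, 2016-11-28

The day-of-month is always 28 (30, 31, 30, 31, 31 days between events).
So this recurs on the 28th of each month.
Next: October 2016 → 2016-10-28.
Next: November 2016 → 2016-11-28.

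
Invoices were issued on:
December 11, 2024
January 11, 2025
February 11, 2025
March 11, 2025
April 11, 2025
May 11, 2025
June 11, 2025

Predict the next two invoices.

July 11, 2025; August 11, 2025

Each date is the 11th; the gaps (31, 31, 28, 31, 30, 31) track the month lengths.
The rule is the 11th of each month.
July 2025: July 11, 2025.
August 2025: August 11, 2025.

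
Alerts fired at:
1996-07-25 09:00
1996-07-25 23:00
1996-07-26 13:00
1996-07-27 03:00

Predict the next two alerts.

Spacing: 14, 14, 14 h — constant 14 h.
1996-07-27 03:00 + 14 h = 1996-07-27 17:00.
1996-07-27 17:00 + 14 h = 1996-07-28 07:00.

1996-07-27 17:00, 1996-07-28 07:00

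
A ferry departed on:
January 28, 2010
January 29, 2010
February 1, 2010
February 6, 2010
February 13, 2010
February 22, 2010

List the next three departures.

March 5, 2010; March 18, 2010; April 2, 2010

Gaps: 1, 3, 5, 7, 9 days — each gap is 2 larger than the previous one.
Next gap: 11 days. February 22, 2010 + 11 days = March 5, 2010.
Next gap: 13 days. March 5, 2010 + 13 days = March 18, 2010.
Next gap: 15 days. March 18, 2010 + 15 days = April 2, 2010.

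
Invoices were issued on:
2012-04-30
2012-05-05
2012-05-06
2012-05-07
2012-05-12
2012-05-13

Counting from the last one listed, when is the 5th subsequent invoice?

2012-05-26

Gaps: 5, 1, 1, 5, 1 days — not constant, but cyclic with period 3.
The events fall on every Monday, Saturday and Sunday.
Next Monday: 2012-05-14.
Next Saturday: 2012-05-19.
The following Sunday is 2012-05-20.
Next Monday: 2012-05-21.
Next Saturday: 2012-05-26.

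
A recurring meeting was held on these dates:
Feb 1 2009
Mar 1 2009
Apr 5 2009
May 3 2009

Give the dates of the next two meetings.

Jun 7 2009, Jul 5 2009

All dates are Sundays, 28, 35, 28 days apart.
Specifically, the 1st Sunday of each month.
June 2009 — 1st Sunday is Jun 7 2009.
July 2009 — 1st Sunday is Jul 5 2009.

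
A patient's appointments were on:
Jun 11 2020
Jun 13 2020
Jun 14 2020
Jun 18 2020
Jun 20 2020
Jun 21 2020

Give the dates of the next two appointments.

The gap pattern 2, 1, 4, 2, 1 repeats every 3 events.
These are the Thursdays, Saturdays and Sundays of each week.
The following Thursday is Jun 25 2020.
Next Saturday: Jun 27 2020.

Jun 25 2020, Jun 27 2020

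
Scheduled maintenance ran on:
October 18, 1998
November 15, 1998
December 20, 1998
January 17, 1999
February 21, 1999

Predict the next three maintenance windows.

March 21, 1999; April 18, 1999; May 16, 1999

Gaps: 28, 35, 28, 35 days — a mix of 28 and 35. Every date is a Sunday.
Each is the 3rd Sunday of its month.
3rd Sunday of March 1999: March 21, 1999.
3rd Sunday of April 1999: April 18, 1999.
May 1999 — 3rd Sunday is May 16, 1999.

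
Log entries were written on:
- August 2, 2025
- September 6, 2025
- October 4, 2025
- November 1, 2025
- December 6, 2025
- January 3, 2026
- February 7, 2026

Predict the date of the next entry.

March 7, 2026

All dates are Saturdays, 35, 28, 28, 35, 28, 35 days apart.
Specifically, the 1st Saturday of each month.
1st Saturday of March 2026: March 7, 2026.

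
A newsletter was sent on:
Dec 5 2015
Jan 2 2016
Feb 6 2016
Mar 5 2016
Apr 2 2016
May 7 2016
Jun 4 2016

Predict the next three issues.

These are Saturdays at 28- or 35-day spacing (28, 35, 28, 28, 35, 28).
The pattern: 1st Saturday of the month.
July 2016 — 1st Saturday is Jul 2 2016.
1st Saturday of August 2016: Aug 6 2016.
September 2016 — 1st Saturday is Sep 3 2016.

Jul 2 2016, Aug 6 2016, Sep 3 2016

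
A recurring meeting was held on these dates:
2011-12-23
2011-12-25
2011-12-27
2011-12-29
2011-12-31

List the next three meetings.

Gaps between consecutive events: 2, 2, 2, 2 days — a constant 2-day interval.
2011-12-31 + 2 days = 2012-01-02.
2012-01-02 + 2 days = 2012-01-04.
2012-01-04 + 2 days = 2012-01-06.

2012-01-02, 2012-01-04, 2012-01-06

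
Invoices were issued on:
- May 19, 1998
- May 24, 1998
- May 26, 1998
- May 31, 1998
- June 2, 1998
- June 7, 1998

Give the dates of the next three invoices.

June 9, 1998; June 14, 1998; June 16, 1998

Every event lands on a Tuesday or Sunday (gaps cycle 5, 2, 5, 2, 5).
So the schedule is: every Tuesday and Sunday.
The following Tuesday is June 9, 1998.
The following Sunday is June 14, 1998.
Next Tuesday: June 16, 1998.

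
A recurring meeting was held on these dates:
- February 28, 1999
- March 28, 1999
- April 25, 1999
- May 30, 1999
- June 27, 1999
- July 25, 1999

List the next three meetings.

August 29, 1999; September 26, 1999; October 31, 1999

These are Sundays with 28, 28, 35, 28, 28-day gaps.
Each is the final Sunday of its month — May 30, 1999 is past the 28th, so '4th Sunday' doesn't fit.
August 1999 ends with Sunday August 29, 1999.
September 1999 ends with Sunday September 26, 1999.
Last Sunday of October 1999: October 31, 1999.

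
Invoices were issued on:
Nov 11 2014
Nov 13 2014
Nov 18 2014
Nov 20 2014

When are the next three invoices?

The gap pattern 2, 5, 2 repeats every 2 events.
These are the Tuesdays and Thursdays of each week.
Next Tuesday: Nov 25 2014.
Next Thursday: Nov 27 2014.
The following Tuesday is Dec 2 2014.

Nov 25 2014, Nov 27 2014, Dec 2 2014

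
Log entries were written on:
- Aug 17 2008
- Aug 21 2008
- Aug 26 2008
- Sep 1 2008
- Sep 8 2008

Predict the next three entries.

Sep 16 2008, Sep 25 2008, Oct 5 2008

Intervals are 4, 5, 6, 7 days — an arithmetic progression with common difference 1.
Next gap: 8 days. Sep 8 2008 + 8 days = Sep 16 2008.
Next gap: 9 days. Sep 16 2008 + 9 days = Sep 25 2008.
Next gap: 10 days. Sep 25 2008 + 10 days = Oct 5 2008.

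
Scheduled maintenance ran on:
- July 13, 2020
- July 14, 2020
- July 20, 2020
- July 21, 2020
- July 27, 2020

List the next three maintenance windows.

The gap pattern 1, 6, 1, 6 repeats every 2 events.
These are the Mondays and Tuesdays of each week.
Next Tuesday: July 28, 2020.
Next Monday: August 3, 2020.
Next Tuesday: August 4, 2020.

July 28, 2020; August 3, 2020; August 4, 2020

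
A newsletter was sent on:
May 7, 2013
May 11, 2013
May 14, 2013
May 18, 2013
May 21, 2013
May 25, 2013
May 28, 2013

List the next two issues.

The gap pattern 4, 3, 4, 3, 4, 3 repeats every 2 events.
These are the Tuesdays and Saturdays of each week.
The following Saturday is June 1, 2013.
The following Tuesday is June 4, 2013.

June 1, 2013; June 4, 2013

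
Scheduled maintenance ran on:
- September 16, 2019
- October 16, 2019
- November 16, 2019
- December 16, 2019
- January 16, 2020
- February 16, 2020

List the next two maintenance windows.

The day-of-month is always 16 (30, 31, 30, 31, 31 days between events).
So this recurs on the 16th of each month.
Next: March 2020 → March 16, 2020.
April 2020: April 16, 2020.

March 16, 2020; April 16, 2020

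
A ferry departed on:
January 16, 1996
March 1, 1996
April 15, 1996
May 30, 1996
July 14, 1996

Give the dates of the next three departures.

The spacing is 45, 45, 45, 45 days — always 45 days.
July 14, 1996 + 45 days = August 28, 1996.
August 28, 1996 + 45 days = October 12, 1996.
October 12, 1996 + 45 days = November 26, 1996.

August 28, 1996; October 12, 1996; November 26, 1996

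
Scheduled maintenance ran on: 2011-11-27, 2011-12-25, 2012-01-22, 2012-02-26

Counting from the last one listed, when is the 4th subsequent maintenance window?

2012-06-24

All dates are Sundays, 28, 28, 35 days apart.
Specifically, the 4th Sunday of each month.
March 2012 — 4th Sunday is 2012-03-25.
April 2012 — 4th Sunday is 2012-04-22.
4th Sunday of May 2012: 2012-05-27.
4th Sunday of June 2012: 2012-06-24.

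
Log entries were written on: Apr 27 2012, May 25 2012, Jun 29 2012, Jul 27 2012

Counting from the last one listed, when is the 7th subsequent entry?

Every date is a Friday; gaps 28, 35, 28 days.
Each is the last Friday of its month (at least one falls on the 29th or later, ruling out '4th Friday').
August 2012 ends with Friday Aug 31 2012.
September 2012 ends with Friday Sep 28 2012.
Last Friday of October 2012: Oct 26 2012.
November 2012 ends with Friday Nov 30 2012.
Last Friday of December 2012: Dec 28 2012.
January 2013 ends with Friday Jan 25 2013.
Last Friday of February 2013: Feb 22 2013.

Feb 22 2013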